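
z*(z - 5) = z^2 - 5*z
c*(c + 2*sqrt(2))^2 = c^3 + 4*sqrt(2)*c^2 + 8*c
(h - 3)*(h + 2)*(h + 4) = h^3 + 3*h^2 - 10*h - 24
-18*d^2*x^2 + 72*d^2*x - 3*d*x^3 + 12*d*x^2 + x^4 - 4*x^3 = x*(-6*d + x)*(3*d + x)*(x - 4)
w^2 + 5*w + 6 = (w + 2)*(w + 3)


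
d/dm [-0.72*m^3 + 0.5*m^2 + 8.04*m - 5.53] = -2.16*m^2 + 1.0*m + 8.04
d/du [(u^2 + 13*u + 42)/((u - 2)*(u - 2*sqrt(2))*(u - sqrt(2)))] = ((u - 2)*(u - 2*sqrt(2))*(u - sqrt(2))*(2*u + 13) - (u - 2)*(u - 2*sqrt(2))*(u^2 + 13*u + 42) - (u - 2)*(u - sqrt(2))*(u^2 + 13*u + 42) - (u - 2*sqrt(2))*(u - sqrt(2))*(u^2 + 13*u + 42))/((u - 2)^2*(u - 2*sqrt(2))^2*(u - sqrt(2))^2)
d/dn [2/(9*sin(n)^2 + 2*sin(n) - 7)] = -4*(9*sin(n) + 1)*cos(n)/(9*sin(n)^2 + 2*sin(n) - 7)^2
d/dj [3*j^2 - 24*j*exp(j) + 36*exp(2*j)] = -24*j*exp(j) + 6*j + 72*exp(2*j) - 24*exp(j)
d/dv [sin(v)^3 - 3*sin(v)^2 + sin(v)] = (3*sin(v)^2 - 6*sin(v) + 1)*cos(v)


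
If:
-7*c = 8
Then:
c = -8/7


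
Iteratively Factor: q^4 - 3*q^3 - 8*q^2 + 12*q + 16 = (q + 2)*(q^3 - 5*q^2 + 2*q + 8) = (q - 2)*(q + 2)*(q^2 - 3*q - 4) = (q - 4)*(q - 2)*(q + 2)*(q + 1)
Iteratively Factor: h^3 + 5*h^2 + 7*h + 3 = (h + 3)*(h^2 + 2*h + 1) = (h + 1)*(h + 3)*(h + 1)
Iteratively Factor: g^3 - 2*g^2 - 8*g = (g + 2)*(g^2 - 4*g) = (g - 4)*(g + 2)*(g)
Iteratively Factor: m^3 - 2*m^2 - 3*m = (m - 3)*(m^2 + m) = m*(m - 3)*(m + 1)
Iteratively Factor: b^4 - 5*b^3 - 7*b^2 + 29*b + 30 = (b + 2)*(b^3 - 7*b^2 + 7*b + 15) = (b + 1)*(b + 2)*(b^2 - 8*b + 15) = (b - 3)*(b + 1)*(b + 2)*(b - 5)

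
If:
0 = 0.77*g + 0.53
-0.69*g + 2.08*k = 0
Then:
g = -0.69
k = -0.23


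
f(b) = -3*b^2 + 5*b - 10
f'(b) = 5 - 6*b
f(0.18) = -9.20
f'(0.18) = 3.92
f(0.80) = -7.92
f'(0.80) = 0.20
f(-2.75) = -46.44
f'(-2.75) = 21.50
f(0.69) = -7.98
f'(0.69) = 0.86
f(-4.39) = -89.77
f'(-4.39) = 31.34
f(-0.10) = -10.53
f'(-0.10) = 5.60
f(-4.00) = -78.00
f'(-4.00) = 29.00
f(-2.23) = -36.07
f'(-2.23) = 18.38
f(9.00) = -208.00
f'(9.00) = -49.00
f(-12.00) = -502.00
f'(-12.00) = 77.00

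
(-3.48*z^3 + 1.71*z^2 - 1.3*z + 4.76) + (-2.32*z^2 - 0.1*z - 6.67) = -3.48*z^3 - 0.61*z^2 - 1.4*z - 1.91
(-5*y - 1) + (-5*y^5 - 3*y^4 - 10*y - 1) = -5*y^5 - 3*y^4 - 15*y - 2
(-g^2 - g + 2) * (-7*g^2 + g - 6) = 7*g^4 + 6*g^3 - 9*g^2 + 8*g - 12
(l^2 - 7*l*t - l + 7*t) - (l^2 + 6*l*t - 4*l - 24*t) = -13*l*t + 3*l + 31*t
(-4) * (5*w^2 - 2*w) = -20*w^2 + 8*w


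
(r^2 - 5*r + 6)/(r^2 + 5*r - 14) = (r - 3)/(r + 7)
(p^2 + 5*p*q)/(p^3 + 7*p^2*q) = (p + 5*q)/(p*(p + 7*q))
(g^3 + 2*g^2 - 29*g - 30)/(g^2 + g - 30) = g + 1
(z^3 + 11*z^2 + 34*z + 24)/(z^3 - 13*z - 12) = (z^2 + 10*z + 24)/(z^2 - z - 12)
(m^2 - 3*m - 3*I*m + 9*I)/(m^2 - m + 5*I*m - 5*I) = (m^2 - 3*m - 3*I*m + 9*I)/(m^2 - m + 5*I*m - 5*I)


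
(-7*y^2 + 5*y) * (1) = -7*y^2 + 5*y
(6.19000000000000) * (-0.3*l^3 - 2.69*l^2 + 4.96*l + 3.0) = -1.857*l^3 - 16.6511*l^2 + 30.7024*l + 18.57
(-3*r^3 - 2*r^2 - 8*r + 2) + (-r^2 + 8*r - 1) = -3*r^3 - 3*r^2 + 1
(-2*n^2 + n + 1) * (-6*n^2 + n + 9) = 12*n^4 - 8*n^3 - 23*n^2 + 10*n + 9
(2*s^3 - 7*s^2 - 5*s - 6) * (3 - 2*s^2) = -4*s^5 + 14*s^4 + 16*s^3 - 9*s^2 - 15*s - 18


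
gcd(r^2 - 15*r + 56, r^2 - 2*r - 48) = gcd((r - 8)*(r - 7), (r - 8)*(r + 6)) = r - 8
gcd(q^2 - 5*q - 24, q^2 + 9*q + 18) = q + 3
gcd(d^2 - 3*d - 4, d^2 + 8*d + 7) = d + 1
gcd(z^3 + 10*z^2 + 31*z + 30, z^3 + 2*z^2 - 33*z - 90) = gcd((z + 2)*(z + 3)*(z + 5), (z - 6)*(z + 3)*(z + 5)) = z^2 + 8*z + 15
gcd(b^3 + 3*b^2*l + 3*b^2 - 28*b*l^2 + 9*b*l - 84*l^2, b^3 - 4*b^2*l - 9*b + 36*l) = b^2 - 4*b*l + 3*b - 12*l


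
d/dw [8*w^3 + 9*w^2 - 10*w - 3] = 24*w^2 + 18*w - 10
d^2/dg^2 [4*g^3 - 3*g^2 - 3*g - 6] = 24*g - 6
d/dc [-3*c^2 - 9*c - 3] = -6*c - 9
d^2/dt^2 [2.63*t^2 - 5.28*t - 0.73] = 5.26000000000000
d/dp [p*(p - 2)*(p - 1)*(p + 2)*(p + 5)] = 5*p^4 + 16*p^3 - 27*p^2 - 32*p + 20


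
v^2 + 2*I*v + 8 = (v - 2*I)*(v + 4*I)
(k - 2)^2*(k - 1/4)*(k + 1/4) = k^4 - 4*k^3 + 63*k^2/16 + k/4 - 1/4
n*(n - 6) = n^2 - 6*n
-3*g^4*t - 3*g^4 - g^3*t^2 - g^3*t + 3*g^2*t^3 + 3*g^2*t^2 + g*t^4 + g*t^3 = (-g + t)*(g + t)*(3*g + t)*(g*t + g)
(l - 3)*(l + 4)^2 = l^3 + 5*l^2 - 8*l - 48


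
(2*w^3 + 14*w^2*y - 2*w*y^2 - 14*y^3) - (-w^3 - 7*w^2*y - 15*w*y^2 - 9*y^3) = 3*w^3 + 21*w^2*y + 13*w*y^2 - 5*y^3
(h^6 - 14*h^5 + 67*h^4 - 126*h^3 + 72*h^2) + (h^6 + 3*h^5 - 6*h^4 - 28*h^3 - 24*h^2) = 2*h^6 - 11*h^5 + 61*h^4 - 154*h^3 + 48*h^2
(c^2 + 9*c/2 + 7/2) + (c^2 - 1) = 2*c^2 + 9*c/2 + 5/2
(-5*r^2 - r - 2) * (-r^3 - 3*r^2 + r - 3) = 5*r^5 + 16*r^4 + 20*r^2 + r + 6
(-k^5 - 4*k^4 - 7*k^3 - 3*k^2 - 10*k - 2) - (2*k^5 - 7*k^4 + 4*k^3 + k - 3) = -3*k^5 + 3*k^4 - 11*k^3 - 3*k^2 - 11*k + 1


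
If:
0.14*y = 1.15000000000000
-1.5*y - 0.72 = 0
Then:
No Solution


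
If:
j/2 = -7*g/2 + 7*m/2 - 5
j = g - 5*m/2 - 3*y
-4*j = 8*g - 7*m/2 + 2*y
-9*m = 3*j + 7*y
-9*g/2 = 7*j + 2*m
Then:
No Solution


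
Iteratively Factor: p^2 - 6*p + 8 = (p - 4)*(p - 2)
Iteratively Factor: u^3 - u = (u + 1)*(u^2 - u) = u*(u + 1)*(u - 1)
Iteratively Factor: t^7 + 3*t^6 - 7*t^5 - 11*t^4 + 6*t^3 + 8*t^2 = (t - 2)*(t^6 + 5*t^5 + 3*t^4 - 5*t^3 - 4*t^2) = t*(t - 2)*(t^5 + 5*t^4 + 3*t^3 - 5*t^2 - 4*t) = t*(t - 2)*(t + 1)*(t^4 + 4*t^3 - t^2 - 4*t) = t*(t - 2)*(t + 1)^2*(t^3 + 3*t^2 - 4*t) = t*(t - 2)*(t + 1)^2*(t + 4)*(t^2 - t) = t^2*(t - 2)*(t + 1)^2*(t + 4)*(t - 1)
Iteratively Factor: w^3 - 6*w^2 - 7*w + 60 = (w + 3)*(w^2 - 9*w + 20) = (w - 4)*(w + 3)*(w - 5)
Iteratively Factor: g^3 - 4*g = (g - 2)*(g^2 + 2*g) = g*(g - 2)*(g + 2)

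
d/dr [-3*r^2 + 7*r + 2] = 7 - 6*r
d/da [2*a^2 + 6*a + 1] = 4*a + 6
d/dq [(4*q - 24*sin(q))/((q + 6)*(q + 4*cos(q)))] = 4*((1 - 6*cos(q))*(q + 6)*(q + 4*cos(q)) + (-q + 6*sin(q))*(q + 4*cos(q)) + (q + 6)*(q - 6*sin(q))*(4*sin(q) - 1))/((q + 6)^2*(q + 4*cos(q))^2)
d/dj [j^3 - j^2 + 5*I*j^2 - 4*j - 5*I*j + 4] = 3*j^2 + j*(-2 + 10*I) - 4 - 5*I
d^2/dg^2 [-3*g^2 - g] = -6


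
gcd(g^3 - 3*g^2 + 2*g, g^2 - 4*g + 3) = g - 1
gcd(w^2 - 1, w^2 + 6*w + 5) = w + 1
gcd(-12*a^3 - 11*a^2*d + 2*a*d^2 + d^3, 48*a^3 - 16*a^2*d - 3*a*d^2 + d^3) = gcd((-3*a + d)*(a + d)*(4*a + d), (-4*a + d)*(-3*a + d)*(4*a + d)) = 12*a^2 - a*d - d^2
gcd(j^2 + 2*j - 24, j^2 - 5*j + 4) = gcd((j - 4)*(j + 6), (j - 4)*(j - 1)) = j - 4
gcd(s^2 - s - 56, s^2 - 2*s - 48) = s - 8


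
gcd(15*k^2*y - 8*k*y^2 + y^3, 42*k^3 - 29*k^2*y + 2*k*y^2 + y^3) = -3*k + y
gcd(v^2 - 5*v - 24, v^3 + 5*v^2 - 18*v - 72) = v + 3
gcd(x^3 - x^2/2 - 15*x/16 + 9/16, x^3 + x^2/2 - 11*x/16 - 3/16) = x^2 + x/4 - 3/4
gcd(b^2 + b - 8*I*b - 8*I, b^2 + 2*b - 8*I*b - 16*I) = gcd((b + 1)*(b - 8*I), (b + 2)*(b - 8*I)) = b - 8*I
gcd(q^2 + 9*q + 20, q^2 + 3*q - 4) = q + 4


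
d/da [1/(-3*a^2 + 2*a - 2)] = 2*(3*a - 1)/(3*a^2 - 2*a + 2)^2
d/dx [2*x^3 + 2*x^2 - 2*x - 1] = 6*x^2 + 4*x - 2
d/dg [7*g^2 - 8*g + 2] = 14*g - 8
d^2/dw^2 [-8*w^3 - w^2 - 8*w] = -48*w - 2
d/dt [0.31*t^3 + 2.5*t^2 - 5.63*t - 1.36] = 0.93*t^2 + 5.0*t - 5.63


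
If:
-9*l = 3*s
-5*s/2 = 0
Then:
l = 0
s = 0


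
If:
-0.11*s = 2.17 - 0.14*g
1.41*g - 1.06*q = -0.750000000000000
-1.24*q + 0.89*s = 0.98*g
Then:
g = -12.32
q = -15.68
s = -35.40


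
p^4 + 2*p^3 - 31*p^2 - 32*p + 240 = (p - 4)*(p - 3)*(p + 4)*(p + 5)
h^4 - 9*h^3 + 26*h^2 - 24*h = h*(h - 4)*(h - 3)*(h - 2)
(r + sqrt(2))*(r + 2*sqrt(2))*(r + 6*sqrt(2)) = r^3 + 9*sqrt(2)*r^2 + 40*r + 24*sqrt(2)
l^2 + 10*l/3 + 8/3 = (l + 4/3)*(l + 2)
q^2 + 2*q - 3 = (q - 1)*(q + 3)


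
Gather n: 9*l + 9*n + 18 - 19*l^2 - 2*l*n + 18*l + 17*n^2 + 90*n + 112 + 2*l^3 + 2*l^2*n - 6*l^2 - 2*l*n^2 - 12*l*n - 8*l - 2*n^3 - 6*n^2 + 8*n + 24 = 2*l^3 - 25*l^2 + 19*l - 2*n^3 + n^2*(11 - 2*l) + n*(2*l^2 - 14*l + 107) + 154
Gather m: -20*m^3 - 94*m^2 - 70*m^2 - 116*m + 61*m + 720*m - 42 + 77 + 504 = -20*m^3 - 164*m^2 + 665*m + 539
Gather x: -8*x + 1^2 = 1 - 8*x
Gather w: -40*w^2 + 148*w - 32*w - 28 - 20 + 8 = -40*w^2 + 116*w - 40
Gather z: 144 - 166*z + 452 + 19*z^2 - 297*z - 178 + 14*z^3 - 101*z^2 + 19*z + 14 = 14*z^3 - 82*z^2 - 444*z + 432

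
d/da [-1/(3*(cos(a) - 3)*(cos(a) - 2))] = (5 - 2*cos(a))*sin(a)/(3*(cos(a) - 3)^2*(cos(a) - 2)^2)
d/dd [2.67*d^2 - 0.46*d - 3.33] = 5.34*d - 0.46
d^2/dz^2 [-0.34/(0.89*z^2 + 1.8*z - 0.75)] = (0.538628*z^2 + 1.08936*z - 0.34*(1.78*z + 1.8)*(3.56*z + 3.6) - 0.4539)/(0.89*z^2 + 1.8*z - 0.75)^3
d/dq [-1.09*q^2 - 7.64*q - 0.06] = -2.18*q - 7.64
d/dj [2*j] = 2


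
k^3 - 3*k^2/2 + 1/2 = (k - 1)^2*(k + 1/2)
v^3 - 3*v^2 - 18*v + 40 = (v - 5)*(v - 2)*(v + 4)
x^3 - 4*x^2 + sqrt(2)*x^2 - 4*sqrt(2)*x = x*(x - 4)*(x + sqrt(2))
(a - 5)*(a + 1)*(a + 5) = a^3 + a^2 - 25*a - 25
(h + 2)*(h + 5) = h^2 + 7*h + 10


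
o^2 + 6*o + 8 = (o + 2)*(o + 4)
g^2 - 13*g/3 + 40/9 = (g - 8/3)*(g - 5/3)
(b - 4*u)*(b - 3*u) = b^2 - 7*b*u + 12*u^2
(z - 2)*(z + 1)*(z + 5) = z^3 + 4*z^2 - 7*z - 10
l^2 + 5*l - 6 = (l - 1)*(l + 6)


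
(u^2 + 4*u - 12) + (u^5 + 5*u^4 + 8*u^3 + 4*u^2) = u^5 + 5*u^4 + 8*u^3 + 5*u^2 + 4*u - 12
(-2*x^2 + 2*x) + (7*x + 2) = -2*x^2 + 9*x + 2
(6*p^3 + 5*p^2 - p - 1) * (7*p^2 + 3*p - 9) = 42*p^5 + 53*p^4 - 46*p^3 - 55*p^2 + 6*p + 9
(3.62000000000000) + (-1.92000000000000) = 1.70000000000000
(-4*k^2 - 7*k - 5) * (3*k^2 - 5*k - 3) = -12*k^4 - k^3 + 32*k^2 + 46*k + 15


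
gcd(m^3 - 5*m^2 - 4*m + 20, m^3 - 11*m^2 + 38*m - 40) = m^2 - 7*m + 10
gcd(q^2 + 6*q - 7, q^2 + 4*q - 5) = q - 1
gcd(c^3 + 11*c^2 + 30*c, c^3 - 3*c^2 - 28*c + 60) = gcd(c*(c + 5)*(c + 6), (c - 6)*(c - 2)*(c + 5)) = c + 5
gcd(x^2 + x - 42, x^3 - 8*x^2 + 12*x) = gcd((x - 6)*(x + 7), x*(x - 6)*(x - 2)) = x - 6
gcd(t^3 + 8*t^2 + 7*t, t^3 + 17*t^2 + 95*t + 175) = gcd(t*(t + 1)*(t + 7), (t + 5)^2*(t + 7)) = t + 7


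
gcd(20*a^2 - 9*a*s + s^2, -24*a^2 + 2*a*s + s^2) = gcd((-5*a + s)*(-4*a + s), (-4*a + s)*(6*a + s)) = -4*a + s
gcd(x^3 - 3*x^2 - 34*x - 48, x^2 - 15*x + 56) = x - 8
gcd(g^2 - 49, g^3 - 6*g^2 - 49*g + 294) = g^2 - 49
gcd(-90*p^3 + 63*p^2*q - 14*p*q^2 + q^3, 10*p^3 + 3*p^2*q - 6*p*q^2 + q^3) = 5*p - q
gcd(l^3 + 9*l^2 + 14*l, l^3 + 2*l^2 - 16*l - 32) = l + 2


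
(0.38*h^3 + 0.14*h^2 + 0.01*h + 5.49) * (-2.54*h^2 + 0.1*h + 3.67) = -0.9652*h^5 - 0.3176*h^4 + 1.3832*h^3 - 13.4298*h^2 + 0.5857*h + 20.1483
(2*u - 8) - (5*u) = -3*u - 8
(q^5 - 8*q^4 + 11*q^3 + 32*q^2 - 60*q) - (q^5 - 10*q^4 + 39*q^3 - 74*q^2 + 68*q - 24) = 2*q^4 - 28*q^3 + 106*q^2 - 128*q + 24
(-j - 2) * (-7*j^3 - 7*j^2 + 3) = 7*j^4 + 21*j^3 + 14*j^2 - 3*j - 6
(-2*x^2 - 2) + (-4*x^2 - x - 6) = -6*x^2 - x - 8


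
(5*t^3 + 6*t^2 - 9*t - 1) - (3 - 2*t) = 5*t^3 + 6*t^2 - 7*t - 4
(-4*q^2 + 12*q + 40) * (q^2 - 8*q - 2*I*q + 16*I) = -4*q^4 + 44*q^3 + 8*I*q^3 - 56*q^2 - 88*I*q^2 - 320*q + 112*I*q + 640*I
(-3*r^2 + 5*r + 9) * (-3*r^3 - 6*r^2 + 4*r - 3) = 9*r^5 + 3*r^4 - 69*r^3 - 25*r^2 + 21*r - 27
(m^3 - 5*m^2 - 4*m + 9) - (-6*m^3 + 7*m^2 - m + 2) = 7*m^3 - 12*m^2 - 3*m + 7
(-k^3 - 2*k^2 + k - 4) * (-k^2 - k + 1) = k^5 + 3*k^4 + k^2 + 5*k - 4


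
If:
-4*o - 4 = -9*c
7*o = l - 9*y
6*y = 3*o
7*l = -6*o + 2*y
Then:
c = 4/9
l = 0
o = 0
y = 0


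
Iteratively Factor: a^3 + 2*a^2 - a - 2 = (a - 1)*(a^2 + 3*a + 2) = (a - 1)*(a + 2)*(a + 1)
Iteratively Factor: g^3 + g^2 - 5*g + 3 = (g - 1)*(g^2 + 2*g - 3) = (g - 1)*(g + 3)*(g - 1)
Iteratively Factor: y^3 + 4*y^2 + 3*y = (y + 3)*(y^2 + y) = y*(y + 3)*(y + 1)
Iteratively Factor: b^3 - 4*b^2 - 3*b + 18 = (b - 3)*(b^2 - b - 6) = (b - 3)^2*(b + 2)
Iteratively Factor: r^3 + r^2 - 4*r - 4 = (r - 2)*(r^2 + 3*r + 2) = (r - 2)*(r + 2)*(r + 1)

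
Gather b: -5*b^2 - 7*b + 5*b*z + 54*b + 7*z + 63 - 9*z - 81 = -5*b^2 + b*(5*z + 47) - 2*z - 18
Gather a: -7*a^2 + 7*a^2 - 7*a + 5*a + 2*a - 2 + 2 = 0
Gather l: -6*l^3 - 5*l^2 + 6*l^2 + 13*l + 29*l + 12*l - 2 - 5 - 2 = -6*l^3 + l^2 + 54*l - 9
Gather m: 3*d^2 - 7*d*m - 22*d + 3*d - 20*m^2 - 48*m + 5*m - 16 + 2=3*d^2 - 19*d - 20*m^2 + m*(-7*d - 43) - 14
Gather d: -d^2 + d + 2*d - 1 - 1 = -d^2 + 3*d - 2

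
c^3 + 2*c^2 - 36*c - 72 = (c - 6)*(c + 2)*(c + 6)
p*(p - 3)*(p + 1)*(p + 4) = p^4 + 2*p^3 - 11*p^2 - 12*p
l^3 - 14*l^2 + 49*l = l*(l - 7)^2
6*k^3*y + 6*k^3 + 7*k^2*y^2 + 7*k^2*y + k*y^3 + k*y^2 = (k + y)*(6*k + y)*(k*y + k)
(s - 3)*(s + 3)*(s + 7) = s^3 + 7*s^2 - 9*s - 63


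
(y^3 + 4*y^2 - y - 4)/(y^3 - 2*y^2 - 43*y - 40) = (y^2 + 3*y - 4)/(y^2 - 3*y - 40)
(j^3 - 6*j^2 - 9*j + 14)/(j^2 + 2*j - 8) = (j^3 - 6*j^2 - 9*j + 14)/(j^2 + 2*j - 8)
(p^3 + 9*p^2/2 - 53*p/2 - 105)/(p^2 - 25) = (p^2 + 19*p/2 + 21)/(p + 5)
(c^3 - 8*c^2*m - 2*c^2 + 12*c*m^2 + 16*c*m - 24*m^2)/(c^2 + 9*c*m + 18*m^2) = (c^3 - 8*c^2*m - 2*c^2 + 12*c*m^2 + 16*c*m - 24*m^2)/(c^2 + 9*c*m + 18*m^2)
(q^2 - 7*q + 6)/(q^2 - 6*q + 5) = (q - 6)/(q - 5)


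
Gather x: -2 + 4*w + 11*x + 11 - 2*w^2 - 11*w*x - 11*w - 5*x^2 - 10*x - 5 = -2*w^2 - 7*w - 5*x^2 + x*(1 - 11*w) + 4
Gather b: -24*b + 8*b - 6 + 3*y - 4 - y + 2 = -16*b + 2*y - 8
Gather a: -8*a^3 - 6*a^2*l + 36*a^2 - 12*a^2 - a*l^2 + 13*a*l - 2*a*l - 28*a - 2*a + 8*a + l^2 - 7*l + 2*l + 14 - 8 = -8*a^3 + a^2*(24 - 6*l) + a*(-l^2 + 11*l - 22) + l^2 - 5*l + 6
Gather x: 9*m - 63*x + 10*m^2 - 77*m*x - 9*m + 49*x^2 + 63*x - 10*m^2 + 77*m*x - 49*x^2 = 0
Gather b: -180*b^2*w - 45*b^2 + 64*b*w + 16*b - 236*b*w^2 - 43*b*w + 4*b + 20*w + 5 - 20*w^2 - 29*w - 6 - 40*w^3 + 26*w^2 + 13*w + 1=b^2*(-180*w - 45) + b*(-236*w^2 + 21*w + 20) - 40*w^3 + 6*w^2 + 4*w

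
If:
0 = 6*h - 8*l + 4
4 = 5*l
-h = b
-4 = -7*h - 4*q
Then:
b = -2/5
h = 2/5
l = 4/5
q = 3/10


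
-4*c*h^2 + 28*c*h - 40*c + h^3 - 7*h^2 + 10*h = (-4*c + h)*(h - 5)*(h - 2)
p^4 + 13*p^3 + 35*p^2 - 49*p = p*(p - 1)*(p + 7)^2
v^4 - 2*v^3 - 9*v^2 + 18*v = v*(v - 3)*(v - 2)*(v + 3)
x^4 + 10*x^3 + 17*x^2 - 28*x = x*(x - 1)*(x + 4)*(x + 7)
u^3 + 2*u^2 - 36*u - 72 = (u - 6)*(u + 2)*(u + 6)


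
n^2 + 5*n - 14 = (n - 2)*(n + 7)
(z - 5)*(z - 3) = z^2 - 8*z + 15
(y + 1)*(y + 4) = y^2 + 5*y + 4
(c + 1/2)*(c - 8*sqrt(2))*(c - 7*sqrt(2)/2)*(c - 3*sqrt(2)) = c^4 - 29*sqrt(2)*c^3/2 + c^3/2 - 29*sqrt(2)*c^2/4 + 125*c^2 - 168*sqrt(2)*c + 125*c/2 - 84*sqrt(2)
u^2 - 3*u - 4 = (u - 4)*(u + 1)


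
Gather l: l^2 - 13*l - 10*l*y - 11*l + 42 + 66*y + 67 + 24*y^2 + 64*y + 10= l^2 + l*(-10*y - 24) + 24*y^2 + 130*y + 119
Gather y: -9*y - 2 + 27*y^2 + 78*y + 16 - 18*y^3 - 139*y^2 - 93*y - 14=-18*y^3 - 112*y^2 - 24*y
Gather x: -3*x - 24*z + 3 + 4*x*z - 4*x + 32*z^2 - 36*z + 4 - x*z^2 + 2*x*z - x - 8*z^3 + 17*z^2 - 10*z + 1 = x*(-z^2 + 6*z - 8) - 8*z^3 + 49*z^2 - 70*z + 8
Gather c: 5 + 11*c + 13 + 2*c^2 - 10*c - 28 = 2*c^2 + c - 10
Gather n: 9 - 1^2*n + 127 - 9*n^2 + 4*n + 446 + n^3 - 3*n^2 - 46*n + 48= n^3 - 12*n^2 - 43*n + 630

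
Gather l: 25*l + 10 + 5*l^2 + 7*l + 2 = 5*l^2 + 32*l + 12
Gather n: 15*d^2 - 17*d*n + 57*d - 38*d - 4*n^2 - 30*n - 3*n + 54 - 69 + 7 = 15*d^2 + 19*d - 4*n^2 + n*(-17*d - 33) - 8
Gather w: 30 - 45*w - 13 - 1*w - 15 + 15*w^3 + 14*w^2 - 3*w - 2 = 15*w^3 + 14*w^2 - 49*w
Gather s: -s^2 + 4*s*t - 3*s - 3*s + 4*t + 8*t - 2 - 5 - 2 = -s^2 + s*(4*t - 6) + 12*t - 9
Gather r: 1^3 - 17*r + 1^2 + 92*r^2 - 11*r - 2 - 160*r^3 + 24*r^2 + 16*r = -160*r^3 + 116*r^2 - 12*r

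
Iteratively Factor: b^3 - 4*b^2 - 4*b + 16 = (b - 4)*(b^2 - 4) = (b - 4)*(b - 2)*(b + 2)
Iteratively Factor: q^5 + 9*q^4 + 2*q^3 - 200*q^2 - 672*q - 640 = (q + 2)*(q^4 + 7*q^3 - 12*q^2 - 176*q - 320) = (q + 2)*(q + 4)*(q^3 + 3*q^2 - 24*q - 80) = (q + 2)*(q + 4)^2*(q^2 - q - 20) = (q + 2)*(q + 4)^3*(q - 5)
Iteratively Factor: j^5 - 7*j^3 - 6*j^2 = (j)*(j^4 - 7*j^2 - 6*j) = j*(j - 3)*(j^3 + 3*j^2 + 2*j) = j^2*(j - 3)*(j^2 + 3*j + 2) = j^2*(j - 3)*(j + 1)*(j + 2)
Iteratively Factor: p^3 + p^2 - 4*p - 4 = (p + 1)*(p^2 - 4) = (p - 2)*(p + 1)*(p + 2)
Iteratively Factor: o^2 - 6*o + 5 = (o - 5)*(o - 1)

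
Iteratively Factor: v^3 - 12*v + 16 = (v + 4)*(v^2 - 4*v + 4) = (v - 2)*(v + 4)*(v - 2)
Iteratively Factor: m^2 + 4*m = (m + 4)*(m)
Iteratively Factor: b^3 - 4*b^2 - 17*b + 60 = (b - 5)*(b^2 + b - 12) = (b - 5)*(b + 4)*(b - 3)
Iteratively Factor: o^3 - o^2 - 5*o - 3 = (o + 1)*(o^2 - 2*o - 3) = (o - 3)*(o + 1)*(o + 1)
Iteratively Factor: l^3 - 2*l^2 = (l)*(l^2 - 2*l) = l^2*(l - 2)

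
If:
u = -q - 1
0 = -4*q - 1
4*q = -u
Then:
No Solution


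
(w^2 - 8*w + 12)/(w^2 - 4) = (w - 6)/(w + 2)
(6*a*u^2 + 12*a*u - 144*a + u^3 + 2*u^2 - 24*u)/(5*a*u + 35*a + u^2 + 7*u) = (6*a*u^2 + 12*a*u - 144*a + u^3 + 2*u^2 - 24*u)/(5*a*u + 35*a + u^2 + 7*u)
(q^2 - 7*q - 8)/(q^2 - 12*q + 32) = (q + 1)/(q - 4)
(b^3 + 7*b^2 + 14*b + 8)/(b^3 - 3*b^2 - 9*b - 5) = (b^2 + 6*b + 8)/(b^2 - 4*b - 5)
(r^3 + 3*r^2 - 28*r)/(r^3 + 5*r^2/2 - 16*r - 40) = 2*r*(r + 7)/(2*r^2 + 13*r + 20)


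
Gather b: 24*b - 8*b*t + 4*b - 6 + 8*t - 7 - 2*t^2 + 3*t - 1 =b*(28 - 8*t) - 2*t^2 + 11*t - 14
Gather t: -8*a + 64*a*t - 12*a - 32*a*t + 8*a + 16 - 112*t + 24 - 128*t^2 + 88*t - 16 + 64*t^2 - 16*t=-12*a - 64*t^2 + t*(32*a - 40) + 24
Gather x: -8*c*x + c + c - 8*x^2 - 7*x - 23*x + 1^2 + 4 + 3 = 2*c - 8*x^2 + x*(-8*c - 30) + 8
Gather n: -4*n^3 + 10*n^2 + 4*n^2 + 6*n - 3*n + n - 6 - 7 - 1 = -4*n^3 + 14*n^2 + 4*n - 14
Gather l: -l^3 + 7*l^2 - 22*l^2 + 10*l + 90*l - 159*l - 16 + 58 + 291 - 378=-l^3 - 15*l^2 - 59*l - 45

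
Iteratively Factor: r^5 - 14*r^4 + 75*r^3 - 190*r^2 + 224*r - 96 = (r - 4)*(r^4 - 10*r^3 + 35*r^2 - 50*r + 24) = (r - 4)*(r - 1)*(r^3 - 9*r^2 + 26*r - 24) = (r - 4)^2*(r - 1)*(r^2 - 5*r + 6) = (r - 4)^2*(r - 3)*(r - 1)*(r - 2)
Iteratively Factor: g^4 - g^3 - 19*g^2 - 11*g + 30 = (g - 1)*(g^3 - 19*g - 30) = (g - 5)*(g - 1)*(g^2 + 5*g + 6) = (g - 5)*(g - 1)*(g + 2)*(g + 3)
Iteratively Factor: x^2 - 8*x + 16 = (x - 4)*(x - 4)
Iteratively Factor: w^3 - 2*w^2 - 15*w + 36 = (w - 3)*(w^2 + w - 12) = (w - 3)*(w + 4)*(w - 3)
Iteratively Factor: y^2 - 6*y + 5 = (y - 1)*(y - 5)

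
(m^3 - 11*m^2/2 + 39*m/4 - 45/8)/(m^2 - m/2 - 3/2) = (m^2 - 4*m + 15/4)/(m + 1)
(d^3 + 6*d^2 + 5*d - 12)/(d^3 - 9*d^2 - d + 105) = (d^2 + 3*d - 4)/(d^2 - 12*d + 35)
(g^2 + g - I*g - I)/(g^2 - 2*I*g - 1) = (g + 1)/(g - I)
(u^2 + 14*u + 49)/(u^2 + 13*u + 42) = (u + 7)/(u + 6)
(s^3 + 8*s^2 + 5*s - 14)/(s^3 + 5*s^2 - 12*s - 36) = (s^2 + 6*s - 7)/(s^2 + 3*s - 18)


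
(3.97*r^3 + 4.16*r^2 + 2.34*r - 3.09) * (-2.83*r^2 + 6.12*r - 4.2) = -11.2351*r^5 + 12.5236*r^4 + 2.163*r^3 + 5.5935*r^2 - 28.7388*r + 12.978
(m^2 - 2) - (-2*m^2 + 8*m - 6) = 3*m^2 - 8*m + 4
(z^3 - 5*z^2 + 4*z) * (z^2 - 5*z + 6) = z^5 - 10*z^4 + 35*z^3 - 50*z^2 + 24*z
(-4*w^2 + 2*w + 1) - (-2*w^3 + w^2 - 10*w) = 2*w^3 - 5*w^2 + 12*w + 1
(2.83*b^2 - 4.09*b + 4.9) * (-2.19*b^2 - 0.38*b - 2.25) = -6.1977*b^4 + 7.8817*b^3 - 15.5443*b^2 + 7.3405*b - 11.025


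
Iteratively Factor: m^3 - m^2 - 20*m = (m + 4)*(m^2 - 5*m) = (m - 5)*(m + 4)*(m)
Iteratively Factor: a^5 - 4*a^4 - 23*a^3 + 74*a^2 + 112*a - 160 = (a - 5)*(a^4 + a^3 - 18*a^2 - 16*a + 32) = (a - 5)*(a - 1)*(a^3 + 2*a^2 - 16*a - 32) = (a - 5)*(a - 1)*(a + 4)*(a^2 - 2*a - 8) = (a - 5)*(a - 1)*(a + 2)*(a + 4)*(a - 4)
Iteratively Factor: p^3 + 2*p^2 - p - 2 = (p - 1)*(p^2 + 3*p + 2) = (p - 1)*(p + 1)*(p + 2)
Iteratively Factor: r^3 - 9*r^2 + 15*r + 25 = (r + 1)*(r^2 - 10*r + 25) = (r - 5)*(r + 1)*(r - 5)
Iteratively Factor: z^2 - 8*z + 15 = (z - 3)*(z - 5)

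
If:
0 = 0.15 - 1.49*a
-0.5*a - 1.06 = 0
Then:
No Solution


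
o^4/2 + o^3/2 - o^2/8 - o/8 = o*(o/2 + 1/2)*(o - 1/2)*(o + 1/2)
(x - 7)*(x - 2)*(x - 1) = x^3 - 10*x^2 + 23*x - 14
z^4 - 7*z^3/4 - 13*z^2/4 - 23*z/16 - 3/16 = (z - 3)*(z + 1/4)*(z + 1/2)^2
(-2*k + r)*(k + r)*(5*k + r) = -10*k^3 - 7*k^2*r + 4*k*r^2 + r^3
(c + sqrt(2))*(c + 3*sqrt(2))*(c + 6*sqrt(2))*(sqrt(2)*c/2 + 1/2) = sqrt(2)*c^4/2 + 21*c^3/2 + 32*sqrt(2)*c^2 + 63*c + 18*sqrt(2)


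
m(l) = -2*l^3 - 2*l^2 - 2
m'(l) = -6*l^2 - 4*l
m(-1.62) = 1.25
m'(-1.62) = -9.27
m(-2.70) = 22.79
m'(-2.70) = -32.94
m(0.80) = -4.30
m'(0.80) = -7.04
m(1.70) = -17.61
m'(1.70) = -24.14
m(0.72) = -3.78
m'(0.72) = -5.99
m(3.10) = -80.80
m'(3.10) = -70.06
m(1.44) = -12.12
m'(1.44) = -18.20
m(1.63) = -15.98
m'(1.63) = -22.46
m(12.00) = -3746.00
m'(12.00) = -912.00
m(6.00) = -506.00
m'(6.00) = -240.00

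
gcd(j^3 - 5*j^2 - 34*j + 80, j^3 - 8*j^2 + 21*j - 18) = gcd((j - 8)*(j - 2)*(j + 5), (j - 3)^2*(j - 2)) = j - 2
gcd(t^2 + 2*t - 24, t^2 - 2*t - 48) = t + 6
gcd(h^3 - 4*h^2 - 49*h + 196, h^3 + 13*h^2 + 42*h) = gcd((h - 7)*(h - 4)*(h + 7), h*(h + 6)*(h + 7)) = h + 7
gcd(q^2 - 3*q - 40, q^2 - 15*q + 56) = q - 8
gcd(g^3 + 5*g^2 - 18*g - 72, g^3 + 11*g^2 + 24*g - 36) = g + 6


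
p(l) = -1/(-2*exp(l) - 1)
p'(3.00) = -0.02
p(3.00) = 0.02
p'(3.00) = -0.02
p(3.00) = 0.02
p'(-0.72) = -0.25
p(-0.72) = 0.51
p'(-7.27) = -0.00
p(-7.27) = 1.00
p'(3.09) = -0.02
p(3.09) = 0.02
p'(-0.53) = -0.25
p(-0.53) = 0.46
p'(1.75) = -0.07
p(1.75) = 0.08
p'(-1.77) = -0.19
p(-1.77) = 0.75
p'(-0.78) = -0.25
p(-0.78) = 0.52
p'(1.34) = -0.10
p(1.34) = 0.12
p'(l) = -2*exp(l)/(-2*exp(l) - 1)^2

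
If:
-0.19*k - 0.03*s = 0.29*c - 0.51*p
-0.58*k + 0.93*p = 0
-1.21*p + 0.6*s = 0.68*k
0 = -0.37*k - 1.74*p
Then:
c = 0.00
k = 0.00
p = 0.00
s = 0.00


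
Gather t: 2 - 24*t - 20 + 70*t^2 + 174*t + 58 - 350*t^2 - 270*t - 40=-280*t^2 - 120*t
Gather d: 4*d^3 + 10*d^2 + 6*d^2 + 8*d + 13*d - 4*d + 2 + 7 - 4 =4*d^3 + 16*d^2 + 17*d + 5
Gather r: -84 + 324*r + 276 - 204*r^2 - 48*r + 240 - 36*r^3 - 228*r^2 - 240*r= -36*r^3 - 432*r^2 + 36*r + 432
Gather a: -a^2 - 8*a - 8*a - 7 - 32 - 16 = -a^2 - 16*a - 55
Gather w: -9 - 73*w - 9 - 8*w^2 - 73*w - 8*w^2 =-16*w^2 - 146*w - 18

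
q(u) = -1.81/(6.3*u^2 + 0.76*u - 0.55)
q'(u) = -1.81*(-12.6*u - 0.76)/(6.3*u^2 + 0.76*u - 0.55)^2 = (22.806*u + 1.3756)/(6.3*u^2 + 0.76*u - 0.55)^2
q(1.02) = -0.27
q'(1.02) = 0.54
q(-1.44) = -0.16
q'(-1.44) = -0.24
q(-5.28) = -0.01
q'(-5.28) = -0.00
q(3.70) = -0.02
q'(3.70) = 0.01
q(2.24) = -0.06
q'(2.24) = 0.05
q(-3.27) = -0.03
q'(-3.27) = -0.02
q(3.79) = -0.02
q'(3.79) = 0.01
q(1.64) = -0.10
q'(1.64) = 0.12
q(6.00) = -0.01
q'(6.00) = 0.00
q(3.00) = -0.03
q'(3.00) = 0.02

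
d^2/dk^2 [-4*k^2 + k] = -8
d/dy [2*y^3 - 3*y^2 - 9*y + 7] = 6*y^2 - 6*y - 9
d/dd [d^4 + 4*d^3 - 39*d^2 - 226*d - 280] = 4*d^3 + 12*d^2 - 78*d - 226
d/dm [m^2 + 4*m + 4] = 2*m + 4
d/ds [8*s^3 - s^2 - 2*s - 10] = 24*s^2 - 2*s - 2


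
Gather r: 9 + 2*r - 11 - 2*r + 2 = 0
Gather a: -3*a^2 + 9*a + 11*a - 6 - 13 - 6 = -3*a^2 + 20*a - 25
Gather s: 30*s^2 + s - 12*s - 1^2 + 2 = 30*s^2 - 11*s + 1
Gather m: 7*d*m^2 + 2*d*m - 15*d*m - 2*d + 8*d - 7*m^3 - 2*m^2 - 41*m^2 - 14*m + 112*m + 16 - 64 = 6*d - 7*m^3 + m^2*(7*d - 43) + m*(98 - 13*d) - 48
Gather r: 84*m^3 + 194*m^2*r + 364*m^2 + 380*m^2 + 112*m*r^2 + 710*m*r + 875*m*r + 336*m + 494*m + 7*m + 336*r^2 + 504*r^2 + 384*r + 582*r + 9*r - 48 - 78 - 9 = 84*m^3 + 744*m^2 + 837*m + r^2*(112*m + 840) + r*(194*m^2 + 1585*m + 975) - 135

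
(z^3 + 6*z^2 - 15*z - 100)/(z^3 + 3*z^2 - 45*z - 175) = (z - 4)/(z - 7)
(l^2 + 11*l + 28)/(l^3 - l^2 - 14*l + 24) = (l + 7)/(l^2 - 5*l + 6)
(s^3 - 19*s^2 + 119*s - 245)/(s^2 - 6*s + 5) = (s^2 - 14*s + 49)/(s - 1)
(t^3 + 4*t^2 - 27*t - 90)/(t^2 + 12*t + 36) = (t^2 - 2*t - 15)/(t + 6)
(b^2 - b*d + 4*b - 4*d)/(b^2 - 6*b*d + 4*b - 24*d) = (b - d)/(b - 6*d)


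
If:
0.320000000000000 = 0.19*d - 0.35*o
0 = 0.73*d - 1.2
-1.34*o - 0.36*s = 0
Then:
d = 1.64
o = -0.02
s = 0.08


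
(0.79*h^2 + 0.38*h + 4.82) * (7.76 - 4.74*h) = -3.7446*h^3 + 4.3292*h^2 - 19.898*h + 37.4032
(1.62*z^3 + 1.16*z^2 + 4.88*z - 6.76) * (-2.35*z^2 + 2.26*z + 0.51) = -3.807*z^5 + 0.9352*z^4 - 8.0202*z^3 + 27.5064*z^2 - 12.7888*z - 3.4476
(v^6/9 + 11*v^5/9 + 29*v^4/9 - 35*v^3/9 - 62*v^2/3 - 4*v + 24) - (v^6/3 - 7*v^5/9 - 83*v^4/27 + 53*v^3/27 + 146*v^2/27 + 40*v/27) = -2*v^6/9 + 2*v^5 + 170*v^4/27 - 158*v^3/27 - 704*v^2/27 - 148*v/27 + 24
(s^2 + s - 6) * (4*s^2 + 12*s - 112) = 4*s^4 + 16*s^3 - 124*s^2 - 184*s + 672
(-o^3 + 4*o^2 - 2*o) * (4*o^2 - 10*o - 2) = -4*o^5 + 26*o^4 - 46*o^3 + 12*o^2 + 4*o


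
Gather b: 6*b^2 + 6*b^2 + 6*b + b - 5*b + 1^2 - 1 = 12*b^2 + 2*b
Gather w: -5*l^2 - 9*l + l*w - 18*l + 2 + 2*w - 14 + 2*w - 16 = -5*l^2 - 27*l + w*(l + 4) - 28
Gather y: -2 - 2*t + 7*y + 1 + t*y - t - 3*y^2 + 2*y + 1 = -3*t - 3*y^2 + y*(t + 9)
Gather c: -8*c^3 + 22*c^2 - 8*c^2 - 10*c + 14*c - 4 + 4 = -8*c^3 + 14*c^2 + 4*c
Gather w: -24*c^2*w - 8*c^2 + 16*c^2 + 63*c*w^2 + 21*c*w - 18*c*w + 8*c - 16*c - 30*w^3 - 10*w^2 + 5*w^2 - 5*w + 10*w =8*c^2 - 8*c - 30*w^3 + w^2*(63*c - 5) + w*(-24*c^2 + 3*c + 5)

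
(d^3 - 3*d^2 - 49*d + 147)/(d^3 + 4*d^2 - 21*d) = (d - 7)/d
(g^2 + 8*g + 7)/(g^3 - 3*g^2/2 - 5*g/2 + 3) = 2*(g^2 + 8*g + 7)/(2*g^3 - 3*g^2 - 5*g + 6)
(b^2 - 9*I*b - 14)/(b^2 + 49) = (b - 2*I)/(b + 7*I)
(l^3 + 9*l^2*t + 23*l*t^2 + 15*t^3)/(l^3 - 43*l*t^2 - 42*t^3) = (-l^2 - 8*l*t - 15*t^2)/(-l^2 + l*t + 42*t^2)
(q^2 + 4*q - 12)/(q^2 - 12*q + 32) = (q^2 + 4*q - 12)/(q^2 - 12*q + 32)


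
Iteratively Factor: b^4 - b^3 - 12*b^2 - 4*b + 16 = (b - 1)*(b^3 - 12*b - 16) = (b - 1)*(b + 2)*(b^2 - 2*b - 8) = (b - 1)*(b + 2)^2*(b - 4)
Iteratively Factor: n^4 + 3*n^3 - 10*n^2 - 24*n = (n)*(n^3 + 3*n^2 - 10*n - 24) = n*(n - 3)*(n^2 + 6*n + 8) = n*(n - 3)*(n + 2)*(n + 4)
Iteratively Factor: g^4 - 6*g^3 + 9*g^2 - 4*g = (g - 1)*(g^3 - 5*g^2 + 4*g) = g*(g - 1)*(g^2 - 5*g + 4) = g*(g - 4)*(g - 1)*(g - 1)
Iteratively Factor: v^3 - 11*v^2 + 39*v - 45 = (v - 3)*(v^2 - 8*v + 15) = (v - 5)*(v - 3)*(v - 3)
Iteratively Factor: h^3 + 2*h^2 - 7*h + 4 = (h - 1)*(h^2 + 3*h - 4) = (h - 1)*(h + 4)*(h - 1)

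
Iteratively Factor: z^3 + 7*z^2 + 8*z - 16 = (z + 4)*(z^2 + 3*z - 4) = (z - 1)*(z + 4)*(z + 4)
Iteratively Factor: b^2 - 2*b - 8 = (b + 2)*(b - 4)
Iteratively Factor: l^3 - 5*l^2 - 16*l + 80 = (l - 4)*(l^2 - l - 20) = (l - 4)*(l + 4)*(l - 5)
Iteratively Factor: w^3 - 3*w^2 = (w)*(w^2 - 3*w) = w*(w - 3)*(w)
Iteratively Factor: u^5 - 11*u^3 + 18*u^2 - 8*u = (u - 1)*(u^4 + u^3 - 10*u^2 + 8*u) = (u - 2)*(u - 1)*(u^3 + 3*u^2 - 4*u) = (u - 2)*(u - 1)^2*(u^2 + 4*u) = u*(u - 2)*(u - 1)^2*(u + 4)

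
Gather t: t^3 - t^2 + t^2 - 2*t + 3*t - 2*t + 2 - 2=t^3 - t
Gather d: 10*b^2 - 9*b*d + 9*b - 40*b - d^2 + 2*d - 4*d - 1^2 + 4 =10*b^2 - 31*b - d^2 + d*(-9*b - 2) + 3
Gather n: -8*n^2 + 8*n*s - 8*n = -8*n^2 + n*(8*s - 8)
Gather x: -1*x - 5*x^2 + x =-5*x^2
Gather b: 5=5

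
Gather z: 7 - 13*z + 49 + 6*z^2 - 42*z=6*z^2 - 55*z + 56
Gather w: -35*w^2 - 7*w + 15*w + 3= -35*w^2 + 8*w + 3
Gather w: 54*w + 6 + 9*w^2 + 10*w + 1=9*w^2 + 64*w + 7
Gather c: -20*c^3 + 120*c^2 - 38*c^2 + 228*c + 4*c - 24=-20*c^3 + 82*c^2 + 232*c - 24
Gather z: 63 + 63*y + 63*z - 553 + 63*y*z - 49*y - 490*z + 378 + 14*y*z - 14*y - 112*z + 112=z*(77*y - 539)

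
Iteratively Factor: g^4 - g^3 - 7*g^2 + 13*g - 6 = (g - 1)*(g^3 - 7*g + 6) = (g - 1)*(g + 3)*(g^2 - 3*g + 2) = (g - 1)^2*(g + 3)*(g - 2)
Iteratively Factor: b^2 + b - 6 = (b + 3)*(b - 2)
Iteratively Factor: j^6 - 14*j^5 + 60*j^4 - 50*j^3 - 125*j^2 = (j + 1)*(j^5 - 15*j^4 + 75*j^3 - 125*j^2) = (j - 5)*(j + 1)*(j^4 - 10*j^3 + 25*j^2) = (j - 5)^2*(j + 1)*(j^3 - 5*j^2) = j*(j - 5)^2*(j + 1)*(j^2 - 5*j) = j*(j - 5)^3*(j + 1)*(j)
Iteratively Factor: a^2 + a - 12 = (a - 3)*(a + 4)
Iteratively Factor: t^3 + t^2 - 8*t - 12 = (t - 3)*(t^2 + 4*t + 4) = (t - 3)*(t + 2)*(t + 2)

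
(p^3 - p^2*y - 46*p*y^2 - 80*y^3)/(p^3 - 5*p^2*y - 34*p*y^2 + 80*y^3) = (-p - 2*y)/(-p + 2*y)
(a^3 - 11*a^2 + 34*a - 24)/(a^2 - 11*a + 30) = (a^2 - 5*a + 4)/(a - 5)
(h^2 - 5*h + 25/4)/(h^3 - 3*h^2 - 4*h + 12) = (h^2 - 5*h + 25/4)/(h^3 - 3*h^2 - 4*h + 12)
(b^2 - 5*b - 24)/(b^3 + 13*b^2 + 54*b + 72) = (b - 8)/(b^2 + 10*b + 24)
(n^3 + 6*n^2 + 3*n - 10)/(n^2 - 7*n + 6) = (n^2 + 7*n + 10)/(n - 6)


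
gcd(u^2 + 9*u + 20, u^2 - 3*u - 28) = u + 4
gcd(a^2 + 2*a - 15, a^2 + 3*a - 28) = 1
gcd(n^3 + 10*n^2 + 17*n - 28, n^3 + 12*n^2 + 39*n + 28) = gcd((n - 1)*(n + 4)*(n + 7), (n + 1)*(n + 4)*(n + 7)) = n^2 + 11*n + 28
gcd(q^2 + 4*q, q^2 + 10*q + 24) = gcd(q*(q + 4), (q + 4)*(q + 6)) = q + 4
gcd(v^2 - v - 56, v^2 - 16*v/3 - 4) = 1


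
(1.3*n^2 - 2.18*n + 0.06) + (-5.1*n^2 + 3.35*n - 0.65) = -3.8*n^2 + 1.17*n - 0.59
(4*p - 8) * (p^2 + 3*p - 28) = 4*p^3 + 4*p^2 - 136*p + 224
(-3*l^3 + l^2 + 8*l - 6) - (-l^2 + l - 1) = -3*l^3 + 2*l^2 + 7*l - 5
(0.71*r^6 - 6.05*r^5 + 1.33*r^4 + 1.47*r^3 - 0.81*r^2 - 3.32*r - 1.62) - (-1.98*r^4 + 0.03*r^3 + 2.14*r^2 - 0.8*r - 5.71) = 0.71*r^6 - 6.05*r^5 + 3.31*r^4 + 1.44*r^3 - 2.95*r^2 - 2.52*r + 4.09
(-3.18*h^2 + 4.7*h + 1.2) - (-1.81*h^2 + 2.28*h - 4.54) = -1.37*h^2 + 2.42*h + 5.74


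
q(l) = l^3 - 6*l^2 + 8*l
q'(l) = 3*l^2 - 12*l + 8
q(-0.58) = -6.85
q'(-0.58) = 15.97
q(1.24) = 2.60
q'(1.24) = -2.27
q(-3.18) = -118.27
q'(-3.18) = 76.50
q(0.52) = 2.68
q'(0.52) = 2.57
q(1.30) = 2.46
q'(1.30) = -2.53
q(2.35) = -1.36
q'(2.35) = -3.63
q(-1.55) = -30.54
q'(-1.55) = 33.81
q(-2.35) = -64.91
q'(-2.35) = 52.77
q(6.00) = 48.00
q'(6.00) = 44.00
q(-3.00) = -105.00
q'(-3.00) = 71.00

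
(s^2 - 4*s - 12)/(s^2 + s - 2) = (s - 6)/(s - 1)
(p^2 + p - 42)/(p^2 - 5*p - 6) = (p + 7)/(p + 1)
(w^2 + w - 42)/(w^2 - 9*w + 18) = (w + 7)/(w - 3)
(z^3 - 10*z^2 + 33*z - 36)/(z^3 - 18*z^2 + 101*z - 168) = (z^2 - 7*z + 12)/(z^2 - 15*z + 56)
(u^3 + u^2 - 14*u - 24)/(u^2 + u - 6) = (u^2 - 2*u - 8)/(u - 2)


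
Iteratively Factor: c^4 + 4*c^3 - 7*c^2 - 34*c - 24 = (c + 1)*(c^3 + 3*c^2 - 10*c - 24) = (c + 1)*(c + 4)*(c^2 - c - 6) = (c + 1)*(c + 2)*(c + 4)*(c - 3)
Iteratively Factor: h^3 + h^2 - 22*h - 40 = (h + 2)*(h^2 - h - 20) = (h + 2)*(h + 4)*(h - 5)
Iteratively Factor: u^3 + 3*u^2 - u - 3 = (u + 1)*(u^2 + 2*u - 3) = (u - 1)*(u + 1)*(u + 3)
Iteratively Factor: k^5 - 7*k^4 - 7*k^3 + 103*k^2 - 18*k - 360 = (k - 4)*(k^4 - 3*k^3 - 19*k^2 + 27*k + 90) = (k - 4)*(k + 3)*(k^3 - 6*k^2 - k + 30) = (k - 4)*(k + 2)*(k + 3)*(k^2 - 8*k + 15) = (k - 5)*(k - 4)*(k + 2)*(k + 3)*(k - 3)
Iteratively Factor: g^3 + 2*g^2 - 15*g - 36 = (g + 3)*(g^2 - g - 12) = (g + 3)^2*(g - 4)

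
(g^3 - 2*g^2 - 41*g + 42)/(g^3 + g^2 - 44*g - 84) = (g - 1)/(g + 2)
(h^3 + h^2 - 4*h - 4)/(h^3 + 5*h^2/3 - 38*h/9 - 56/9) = 9*(h^2 + 3*h + 2)/(9*h^2 + 33*h + 28)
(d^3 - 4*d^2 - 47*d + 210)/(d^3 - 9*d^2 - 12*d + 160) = (d^2 + d - 42)/(d^2 - 4*d - 32)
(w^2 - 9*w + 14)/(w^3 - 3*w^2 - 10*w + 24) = (w - 7)/(w^2 - w - 12)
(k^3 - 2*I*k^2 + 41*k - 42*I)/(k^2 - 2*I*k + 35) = (k^2 + 5*I*k + 6)/(k + 5*I)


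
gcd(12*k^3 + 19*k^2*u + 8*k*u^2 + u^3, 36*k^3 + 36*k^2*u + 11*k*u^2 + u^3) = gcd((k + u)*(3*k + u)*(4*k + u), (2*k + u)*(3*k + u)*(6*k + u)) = 3*k + u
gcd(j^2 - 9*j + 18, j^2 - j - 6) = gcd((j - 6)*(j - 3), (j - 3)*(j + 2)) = j - 3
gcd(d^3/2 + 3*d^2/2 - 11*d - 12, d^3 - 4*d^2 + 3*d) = 1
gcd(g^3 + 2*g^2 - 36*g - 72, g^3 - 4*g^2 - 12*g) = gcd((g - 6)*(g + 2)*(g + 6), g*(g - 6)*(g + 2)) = g^2 - 4*g - 12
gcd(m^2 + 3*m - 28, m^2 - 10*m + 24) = m - 4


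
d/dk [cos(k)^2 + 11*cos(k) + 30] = -(2*cos(k) + 11)*sin(k)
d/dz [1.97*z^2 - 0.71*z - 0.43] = 3.94*z - 0.71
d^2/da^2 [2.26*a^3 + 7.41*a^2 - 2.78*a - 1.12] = 13.56*a + 14.82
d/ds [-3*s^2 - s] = -6*s - 1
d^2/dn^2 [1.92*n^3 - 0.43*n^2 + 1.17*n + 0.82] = 11.52*n - 0.86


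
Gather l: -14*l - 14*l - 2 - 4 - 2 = -28*l - 8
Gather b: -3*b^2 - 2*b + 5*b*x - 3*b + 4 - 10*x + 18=-3*b^2 + b*(5*x - 5) - 10*x + 22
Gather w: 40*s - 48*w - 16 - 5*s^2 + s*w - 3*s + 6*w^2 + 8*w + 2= -5*s^2 + 37*s + 6*w^2 + w*(s - 40) - 14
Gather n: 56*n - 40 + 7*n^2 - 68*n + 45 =7*n^2 - 12*n + 5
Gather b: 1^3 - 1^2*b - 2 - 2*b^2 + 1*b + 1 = -2*b^2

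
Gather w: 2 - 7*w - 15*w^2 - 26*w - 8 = -15*w^2 - 33*w - 6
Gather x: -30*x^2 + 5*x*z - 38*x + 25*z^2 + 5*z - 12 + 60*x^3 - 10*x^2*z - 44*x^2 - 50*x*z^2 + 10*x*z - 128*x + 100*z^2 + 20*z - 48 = 60*x^3 + x^2*(-10*z - 74) + x*(-50*z^2 + 15*z - 166) + 125*z^2 + 25*z - 60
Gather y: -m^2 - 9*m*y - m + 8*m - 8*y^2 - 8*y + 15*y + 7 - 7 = -m^2 + 7*m - 8*y^2 + y*(7 - 9*m)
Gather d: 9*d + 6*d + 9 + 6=15*d + 15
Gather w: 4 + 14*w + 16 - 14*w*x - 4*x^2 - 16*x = w*(14 - 14*x) - 4*x^2 - 16*x + 20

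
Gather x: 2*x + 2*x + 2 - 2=4*x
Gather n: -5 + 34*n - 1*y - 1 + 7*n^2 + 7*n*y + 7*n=7*n^2 + n*(7*y + 41) - y - 6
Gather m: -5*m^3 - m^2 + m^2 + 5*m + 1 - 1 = -5*m^3 + 5*m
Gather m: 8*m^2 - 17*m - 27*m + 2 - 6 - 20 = 8*m^2 - 44*m - 24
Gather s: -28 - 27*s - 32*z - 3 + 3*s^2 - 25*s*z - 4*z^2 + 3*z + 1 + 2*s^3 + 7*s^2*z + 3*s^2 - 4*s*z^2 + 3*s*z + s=2*s^3 + s^2*(7*z + 6) + s*(-4*z^2 - 22*z - 26) - 4*z^2 - 29*z - 30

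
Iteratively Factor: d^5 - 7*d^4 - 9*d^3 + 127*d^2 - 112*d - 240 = (d - 5)*(d^4 - 2*d^3 - 19*d^2 + 32*d + 48) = (d - 5)*(d - 4)*(d^3 + 2*d^2 - 11*d - 12) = (d - 5)*(d - 4)*(d + 1)*(d^2 + d - 12) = (d - 5)*(d - 4)*(d - 3)*(d + 1)*(d + 4)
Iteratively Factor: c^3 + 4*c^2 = (c)*(c^2 + 4*c) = c^2*(c + 4)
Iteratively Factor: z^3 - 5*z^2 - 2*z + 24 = (z - 4)*(z^2 - z - 6) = (z - 4)*(z + 2)*(z - 3)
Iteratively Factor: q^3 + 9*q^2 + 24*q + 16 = (q + 4)*(q^2 + 5*q + 4) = (q + 4)^2*(q + 1)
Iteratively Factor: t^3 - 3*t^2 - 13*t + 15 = (t - 5)*(t^2 + 2*t - 3) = (t - 5)*(t + 3)*(t - 1)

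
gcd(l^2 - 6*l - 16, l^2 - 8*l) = l - 8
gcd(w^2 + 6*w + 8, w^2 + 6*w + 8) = w^2 + 6*w + 8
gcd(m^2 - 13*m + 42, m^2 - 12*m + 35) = m - 7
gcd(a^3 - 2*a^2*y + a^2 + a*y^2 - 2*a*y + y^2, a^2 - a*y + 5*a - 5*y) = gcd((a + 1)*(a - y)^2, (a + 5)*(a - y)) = -a + y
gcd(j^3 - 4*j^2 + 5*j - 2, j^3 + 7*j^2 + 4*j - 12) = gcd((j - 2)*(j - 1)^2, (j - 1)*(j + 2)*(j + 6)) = j - 1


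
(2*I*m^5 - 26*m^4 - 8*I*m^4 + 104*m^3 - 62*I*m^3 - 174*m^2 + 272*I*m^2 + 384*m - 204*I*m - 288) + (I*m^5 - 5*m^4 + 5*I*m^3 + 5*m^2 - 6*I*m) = 3*I*m^5 - 31*m^4 - 8*I*m^4 + 104*m^3 - 57*I*m^3 - 169*m^2 + 272*I*m^2 + 384*m - 210*I*m - 288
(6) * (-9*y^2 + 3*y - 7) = -54*y^2 + 18*y - 42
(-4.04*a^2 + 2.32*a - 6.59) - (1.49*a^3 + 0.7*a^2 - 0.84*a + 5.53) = -1.49*a^3 - 4.74*a^2 + 3.16*a - 12.12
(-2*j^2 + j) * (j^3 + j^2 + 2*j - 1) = -2*j^5 - j^4 - 3*j^3 + 4*j^2 - j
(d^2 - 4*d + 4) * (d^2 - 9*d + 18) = d^4 - 13*d^3 + 58*d^2 - 108*d + 72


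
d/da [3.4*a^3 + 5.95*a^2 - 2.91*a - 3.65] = 10.2*a^2 + 11.9*a - 2.91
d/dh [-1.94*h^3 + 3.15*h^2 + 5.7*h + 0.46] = -5.82*h^2 + 6.3*h + 5.7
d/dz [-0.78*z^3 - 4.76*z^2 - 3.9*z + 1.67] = -2.34*z^2 - 9.52*z - 3.9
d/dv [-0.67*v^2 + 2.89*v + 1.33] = 2.89 - 1.34*v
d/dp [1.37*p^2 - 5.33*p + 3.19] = 2.74*p - 5.33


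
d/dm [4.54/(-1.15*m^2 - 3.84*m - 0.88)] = (10.442*m + 17.4336)/(1.15*m^2 + 3.84*m + 0.88)^2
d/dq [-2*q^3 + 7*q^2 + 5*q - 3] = -6*q^2 + 14*q + 5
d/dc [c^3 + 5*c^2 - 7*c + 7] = 3*c^2 + 10*c - 7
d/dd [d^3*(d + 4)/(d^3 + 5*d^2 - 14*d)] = d*(d^3 + 10*d^2 - 22*d - 112)/(d^4 + 10*d^3 - 3*d^2 - 140*d + 196)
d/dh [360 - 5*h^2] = -10*h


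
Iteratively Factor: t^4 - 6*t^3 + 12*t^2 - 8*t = (t)*(t^3 - 6*t^2 + 12*t - 8) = t*(t - 2)*(t^2 - 4*t + 4) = t*(t - 2)^2*(t - 2)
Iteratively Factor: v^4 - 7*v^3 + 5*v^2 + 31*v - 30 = (v - 3)*(v^3 - 4*v^2 - 7*v + 10) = (v - 3)*(v - 1)*(v^2 - 3*v - 10) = (v - 5)*(v - 3)*(v - 1)*(v + 2)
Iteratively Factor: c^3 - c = (c)*(c^2 - 1) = c*(c - 1)*(c + 1)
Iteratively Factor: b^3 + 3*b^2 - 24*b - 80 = (b + 4)*(b^2 - b - 20) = (b - 5)*(b + 4)*(b + 4)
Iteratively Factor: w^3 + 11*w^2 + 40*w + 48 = (w + 4)*(w^2 + 7*w + 12) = (w + 4)^2*(w + 3)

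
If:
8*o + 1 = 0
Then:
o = -1/8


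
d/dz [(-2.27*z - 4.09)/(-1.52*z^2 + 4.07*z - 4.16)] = (-3.4504*z^2 - 12.4336*z + 26.0895)/(2.3104*z^4 - 12.3728*z^3 + 29.2113*z^2 - 33.8624*z + 17.3056)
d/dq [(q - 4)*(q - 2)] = 2*q - 6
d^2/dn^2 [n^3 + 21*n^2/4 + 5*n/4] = 6*n + 21/2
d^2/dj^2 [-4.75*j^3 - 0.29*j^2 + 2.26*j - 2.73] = -28.5*j - 0.58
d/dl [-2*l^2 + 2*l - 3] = 2 - 4*l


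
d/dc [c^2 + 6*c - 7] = 2*c + 6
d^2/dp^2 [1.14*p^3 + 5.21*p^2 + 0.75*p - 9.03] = 6.84*p + 10.42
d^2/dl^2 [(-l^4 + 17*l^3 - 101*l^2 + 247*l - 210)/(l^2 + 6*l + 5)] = 2*(-l^6 - 18*l^5 - 123*l^4 + 1140*l^3 + 2265*l^2 - 6210*l - 16445)/(l^6 + 18*l^5 + 123*l^4 + 396*l^3 + 615*l^2 + 450*l + 125)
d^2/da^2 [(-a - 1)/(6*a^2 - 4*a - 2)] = (4*(a + 1)*(3*a - 1)^2 + (9*a + 1)*(-3*a^2 + 2*a + 1))/(-3*a^2 + 2*a + 1)^3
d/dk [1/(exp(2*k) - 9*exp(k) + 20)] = (9 - 2*exp(k))*exp(k)/(exp(2*k) - 9*exp(k) + 20)^2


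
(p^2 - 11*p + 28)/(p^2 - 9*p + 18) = (p^2 - 11*p + 28)/(p^2 - 9*p + 18)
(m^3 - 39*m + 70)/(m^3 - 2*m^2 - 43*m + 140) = (m - 2)/(m - 4)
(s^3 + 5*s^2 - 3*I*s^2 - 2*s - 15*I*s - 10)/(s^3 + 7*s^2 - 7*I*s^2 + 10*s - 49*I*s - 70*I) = (s^2 - 3*I*s - 2)/(s^2 + s*(2 - 7*I) - 14*I)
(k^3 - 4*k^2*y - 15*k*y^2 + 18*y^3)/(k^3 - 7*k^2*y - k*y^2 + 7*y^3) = (-k^2 + 3*k*y + 18*y^2)/(-k^2 + 6*k*y + 7*y^2)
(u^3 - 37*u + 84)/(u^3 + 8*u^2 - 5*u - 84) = (u - 4)/(u + 4)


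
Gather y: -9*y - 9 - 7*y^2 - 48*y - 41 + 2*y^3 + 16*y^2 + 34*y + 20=2*y^3 + 9*y^2 - 23*y - 30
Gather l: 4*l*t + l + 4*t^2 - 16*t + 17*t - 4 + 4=l*(4*t + 1) + 4*t^2 + t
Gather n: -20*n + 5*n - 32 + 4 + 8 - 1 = -15*n - 21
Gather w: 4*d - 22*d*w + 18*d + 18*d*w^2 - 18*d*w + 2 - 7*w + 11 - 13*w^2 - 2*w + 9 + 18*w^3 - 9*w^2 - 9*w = 22*d + 18*w^3 + w^2*(18*d - 22) + w*(-40*d - 18) + 22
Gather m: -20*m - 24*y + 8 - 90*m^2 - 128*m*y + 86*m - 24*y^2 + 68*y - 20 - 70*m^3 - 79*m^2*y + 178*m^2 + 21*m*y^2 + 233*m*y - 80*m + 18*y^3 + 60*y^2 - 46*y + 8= -70*m^3 + m^2*(88 - 79*y) + m*(21*y^2 + 105*y - 14) + 18*y^3 + 36*y^2 - 2*y - 4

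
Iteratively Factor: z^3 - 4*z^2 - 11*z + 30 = (z - 5)*(z^2 + z - 6) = (z - 5)*(z + 3)*(z - 2)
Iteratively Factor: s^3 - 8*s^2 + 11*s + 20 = (s - 5)*(s^2 - 3*s - 4) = (s - 5)*(s - 4)*(s + 1)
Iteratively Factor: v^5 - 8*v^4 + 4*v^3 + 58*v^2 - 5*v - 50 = (v + 2)*(v^4 - 10*v^3 + 24*v^2 + 10*v - 25) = (v - 5)*(v + 2)*(v^3 - 5*v^2 - v + 5) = (v - 5)*(v - 1)*(v + 2)*(v^2 - 4*v - 5) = (v - 5)^2*(v - 1)*(v + 2)*(v + 1)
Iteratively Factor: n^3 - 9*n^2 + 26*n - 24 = (n - 2)*(n^2 - 7*n + 12) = (n - 3)*(n - 2)*(n - 4)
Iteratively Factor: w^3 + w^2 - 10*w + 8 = (w + 4)*(w^2 - 3*w + 2) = (w - 2)*(w + 4)*(w - 1)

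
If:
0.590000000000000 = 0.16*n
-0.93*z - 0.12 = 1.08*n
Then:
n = 3.69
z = -4.41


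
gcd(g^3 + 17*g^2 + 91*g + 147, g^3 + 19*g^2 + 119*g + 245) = g^2 + 14*g + 49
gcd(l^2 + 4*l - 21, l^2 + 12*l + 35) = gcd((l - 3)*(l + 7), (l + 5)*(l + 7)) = l + 7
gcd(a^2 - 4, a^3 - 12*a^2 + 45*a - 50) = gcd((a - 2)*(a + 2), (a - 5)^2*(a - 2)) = a - 2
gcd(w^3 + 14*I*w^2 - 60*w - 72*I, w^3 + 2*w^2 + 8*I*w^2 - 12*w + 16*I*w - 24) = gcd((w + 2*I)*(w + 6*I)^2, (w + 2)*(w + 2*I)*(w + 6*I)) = w^2 + 8*I*w - 12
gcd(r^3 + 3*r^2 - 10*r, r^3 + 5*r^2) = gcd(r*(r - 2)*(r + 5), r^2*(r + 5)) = r^2 + 5*r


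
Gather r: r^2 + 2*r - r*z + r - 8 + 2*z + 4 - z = r^2 + r*(3 - z) + z - 4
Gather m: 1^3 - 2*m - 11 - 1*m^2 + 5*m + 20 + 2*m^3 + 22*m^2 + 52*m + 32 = 2*m^3 + 21*m^2 + 55*m + 42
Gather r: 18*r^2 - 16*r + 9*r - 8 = 18*r^2 - 7*r - 8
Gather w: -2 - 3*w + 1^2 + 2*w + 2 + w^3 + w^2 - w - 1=w^3 + w^2 - 2*w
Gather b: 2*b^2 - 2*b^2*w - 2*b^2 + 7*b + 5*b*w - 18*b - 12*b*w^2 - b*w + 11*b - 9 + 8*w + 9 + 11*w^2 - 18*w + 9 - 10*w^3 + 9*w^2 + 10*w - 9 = -2*b^2*w + b*(-12*w^2 + 4*w) - 10*w^3 + 20*w^2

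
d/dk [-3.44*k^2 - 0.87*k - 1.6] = -6.88*k - 0.87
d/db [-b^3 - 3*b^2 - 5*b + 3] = -3*b^2 - 6*b - 5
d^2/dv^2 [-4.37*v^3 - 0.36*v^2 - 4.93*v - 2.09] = -26.22*v - 0.72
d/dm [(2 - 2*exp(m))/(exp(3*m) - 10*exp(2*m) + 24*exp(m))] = 2*(2*exp(3*m) - 13*exp(2*m) + 20*exp(m) - 24)*exp(-m)/(exp(4*m) - 20*exp(3*m) + 148*exp(2*m) - 480*exp(m) + 576)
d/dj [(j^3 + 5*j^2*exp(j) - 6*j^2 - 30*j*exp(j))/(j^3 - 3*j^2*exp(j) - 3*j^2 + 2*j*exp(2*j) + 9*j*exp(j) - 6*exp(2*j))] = (-j*(j^2 + 5*j*exp(j) - 6*j - 30*exp(j))*(-3*j^2*exp(j) + 3*j^2 + 4*j*exp(2*j) + 3*j*exp(j) - 6*j - 10*exp(2*j) + 9*exp(j)) + (5*j^2*exp(j) + 3*j^2 - 20*j*exp(j) - 12*j - 30*exp(j))*(j^3 - 3*j^2*exp(j) - 3*j^2 + 2*j*exp(2*j) + 9*j*exp(j) - 6*exp(2*j)))/(j^3 - 3*j^2*exp(j) - 3*j^2 + 2*j*exp(2*j) + 9*j*exp(j) - 6*exp(2*j))^2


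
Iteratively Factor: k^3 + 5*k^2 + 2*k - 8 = (k + 4)*(k^2 + k - 2) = (k + 2)*(k + 4)*(k - 1)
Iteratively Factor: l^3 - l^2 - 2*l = (l)*(l^2 - l - 2) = l*(l - 2)*(l + 1)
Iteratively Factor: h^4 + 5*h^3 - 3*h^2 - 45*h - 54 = (h - 3)*(h^3 + 8*h^2 + 21*h + 18) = (h - 3)*(h + 3)*(h^2 + 5*h + 6) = (h - 3)*(h + 3)^2*(h + 2)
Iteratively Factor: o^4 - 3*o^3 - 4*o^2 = (o)*(o^3 - 3*o^2 - 4*o) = o*(o + 1)*(o^2 - 4*o) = o*(o - 4)*(o + 1)*(o)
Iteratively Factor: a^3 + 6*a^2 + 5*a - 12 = (a + 4)*(a^2 + 2*a - 3) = (a - 1)*(a + 4)*(a + 3)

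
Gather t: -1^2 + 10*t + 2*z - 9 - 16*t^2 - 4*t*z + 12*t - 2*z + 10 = -16*t^2 + t*(22 - 4*z)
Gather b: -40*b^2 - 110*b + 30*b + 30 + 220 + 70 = -40*b^2 - 80*b + 320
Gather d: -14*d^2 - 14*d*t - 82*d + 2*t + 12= -14*d^2 + d*(-14*t - 82) + 2*t + 12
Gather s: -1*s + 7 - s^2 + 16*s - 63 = -s^2 + 15*s - 56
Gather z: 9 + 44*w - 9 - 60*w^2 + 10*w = -60*w^2 + 54*w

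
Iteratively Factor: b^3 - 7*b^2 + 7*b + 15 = (b - 5)*(b^2 - 2*b - 3) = (b - 5)*(b + 1)*(b - 3)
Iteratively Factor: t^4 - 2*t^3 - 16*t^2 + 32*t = (t + 4)*(t^3 - 6*t^2 + 8*t) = (t - 4)*(t + 4)*(t^2 - 2*t) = (t - 4)*(t - 2)*(t + 4)*(t)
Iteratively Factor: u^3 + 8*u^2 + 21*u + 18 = (u + 3)*(u^2 + 5*u + 6) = (u + 2)*(u + 3)*(u + 3)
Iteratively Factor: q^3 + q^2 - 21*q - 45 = (q + 3)*(q^2 - 2*q - 15) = (q - 5)*(q + 3)*(q + 3)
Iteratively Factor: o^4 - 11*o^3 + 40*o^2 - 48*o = (o)*(o^3 - 11*o^2 + 40*o - 48) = o*(o - 3)*(o^2 - 8*o + 16) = o*(o - 4)*(o - 3)*(o - 4)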